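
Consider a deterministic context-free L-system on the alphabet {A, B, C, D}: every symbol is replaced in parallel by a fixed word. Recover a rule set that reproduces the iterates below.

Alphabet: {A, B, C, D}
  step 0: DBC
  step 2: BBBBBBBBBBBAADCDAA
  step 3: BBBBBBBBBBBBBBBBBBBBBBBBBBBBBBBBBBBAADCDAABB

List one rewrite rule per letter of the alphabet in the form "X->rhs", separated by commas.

  step 2 ⇒ step 3: BBBBBBBBBBBAADCDAA ⇒ BBB·BBB·BBB·BBB·BBB·BBB·BBB·BBB·BBB·BBB·BBB·B·B·AA·DCD·AA·B·B
    A ↦ B
    B ↦ BBB
    C ↦ DCD
    D ↦ AA

A->B, B->BBB, C->DCD, D->AA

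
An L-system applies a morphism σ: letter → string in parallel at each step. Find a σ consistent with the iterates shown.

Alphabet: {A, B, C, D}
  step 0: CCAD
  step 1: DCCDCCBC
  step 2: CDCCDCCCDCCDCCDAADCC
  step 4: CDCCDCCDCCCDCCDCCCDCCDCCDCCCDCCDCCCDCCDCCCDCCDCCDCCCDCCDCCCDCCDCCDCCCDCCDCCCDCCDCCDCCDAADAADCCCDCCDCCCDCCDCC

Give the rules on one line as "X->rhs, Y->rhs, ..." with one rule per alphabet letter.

  step 1 ⇒ step 2: DCCDCCBC ⇒ C·DCC·DCC·C·DCC·DCC·DAA·DCC
    B ↦ DAA
    C ↦ DCC
    D ↦ C
  step 0 ⇒ step 1: CCAD ⇒ DCC·DCC·B·C
    A ↦ B

A->B, B->DAA, C->DCC, D->C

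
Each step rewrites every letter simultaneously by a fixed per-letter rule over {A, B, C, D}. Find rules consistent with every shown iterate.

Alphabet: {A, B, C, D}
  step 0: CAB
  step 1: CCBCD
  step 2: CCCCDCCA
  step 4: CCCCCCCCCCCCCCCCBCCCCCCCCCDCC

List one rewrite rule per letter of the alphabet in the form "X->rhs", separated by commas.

A->BC, B->D, C->CC, D->A

  step 1 ⇒ step 2: CCBCD ⇒ CC·CC·D·CC·A
    B ↦ D
    C ↦ CC
    D ↦ A
  step 0 ⇒ step 1: CAB ⇒ CC·BC·D
    A ↦ BC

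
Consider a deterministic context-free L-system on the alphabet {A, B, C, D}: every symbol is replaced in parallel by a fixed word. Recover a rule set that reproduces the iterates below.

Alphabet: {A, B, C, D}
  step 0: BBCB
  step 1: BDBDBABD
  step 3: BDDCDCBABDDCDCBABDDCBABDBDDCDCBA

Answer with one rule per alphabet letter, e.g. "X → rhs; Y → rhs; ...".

A->CB, B->BD, C->BA, D->DC

  step 0 ⇒ step 1: BBCB ⇒ BD·BD·BA·BD
    B ↦ BD
    C ↦ BA
    A ↦ CB  (constrained at step 1)
    D ↦ DC  (constrained at step 1)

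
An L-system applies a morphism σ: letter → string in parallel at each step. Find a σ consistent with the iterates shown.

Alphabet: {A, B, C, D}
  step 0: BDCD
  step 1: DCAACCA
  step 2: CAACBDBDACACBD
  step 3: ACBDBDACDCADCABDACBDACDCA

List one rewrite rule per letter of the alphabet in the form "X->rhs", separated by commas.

A->BD, B->D, C->AC, D->CA

  step 2 ⇒ step 3: CAACBDBDACACBD ⇒ AC·BD·BD·AC·D·CA·D·CA·BD·AC·BD·AC·D·CA
    A ↦ BD
    B ↦ D
    C ↦ AC
    D ↦ CA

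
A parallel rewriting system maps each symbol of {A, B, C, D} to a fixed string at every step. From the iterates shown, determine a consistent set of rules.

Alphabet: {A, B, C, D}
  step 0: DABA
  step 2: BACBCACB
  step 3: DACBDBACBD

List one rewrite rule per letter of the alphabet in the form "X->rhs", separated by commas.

  step 2 ⇒ step 3: BACBCACB ⇒ D·AC·B·D·B·AC·B·D
    A ↦ AC
    B ↦ D
    C ↦ B
    D ↦ C  (constrained at step 0)

A->AC, B->D, C->B, D->C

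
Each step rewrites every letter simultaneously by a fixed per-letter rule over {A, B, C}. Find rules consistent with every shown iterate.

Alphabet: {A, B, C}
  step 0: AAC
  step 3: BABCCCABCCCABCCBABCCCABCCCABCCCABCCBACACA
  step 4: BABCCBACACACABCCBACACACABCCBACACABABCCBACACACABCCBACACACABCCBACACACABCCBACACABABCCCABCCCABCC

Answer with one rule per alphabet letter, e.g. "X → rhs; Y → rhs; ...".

A->BCC, B->BA, C->CA

  step 3 ⇒ step 4: BABCCCABCCCABCCBABCCCABCCCABCCCABCCBACACA ⇒ BA·BCC·BA·CA·CA·CA·BCC·BA·CA·CA·CA·BCC·BA·CA·CA·BA·BCC·BA·CA·CA·CA·BCC·BA·CA·CA·CA·BCC·BA·CA·CA·CA·BCC·BA·CA·CA·BA·BCC·CA·BCC·CA·BCC
    A ↦ BCC
    B ↦ BA
    C ↦ CA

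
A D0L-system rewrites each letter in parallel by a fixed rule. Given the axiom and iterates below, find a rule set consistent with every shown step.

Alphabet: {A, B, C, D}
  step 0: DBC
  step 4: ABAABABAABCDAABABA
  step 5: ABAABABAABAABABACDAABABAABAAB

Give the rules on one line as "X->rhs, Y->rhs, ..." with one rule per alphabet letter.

A->AB, B->A, C->CD, D->A

  step 4 ⇒ step 5: ABAABABAABCDAABABA ⇒ AB·A·AB·AB·A·AB·A·AB·AB·A·CD·A·AB·AB·A·AB·A·AB
    A ↦ AB
    B ↦ A
    C ↦ CD
    D ↦ A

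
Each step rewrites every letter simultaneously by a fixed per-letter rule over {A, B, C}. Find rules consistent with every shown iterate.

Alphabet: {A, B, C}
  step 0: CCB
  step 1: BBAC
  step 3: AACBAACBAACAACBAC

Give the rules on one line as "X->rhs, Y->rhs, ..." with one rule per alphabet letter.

A->AAC, B->AC, C->B

  step 0 ⇒ step 1: CCB ⇒ B·B·AC
    B ↦ AC
    C ↦ B
    A ↦ AAC  (constrained at step 1)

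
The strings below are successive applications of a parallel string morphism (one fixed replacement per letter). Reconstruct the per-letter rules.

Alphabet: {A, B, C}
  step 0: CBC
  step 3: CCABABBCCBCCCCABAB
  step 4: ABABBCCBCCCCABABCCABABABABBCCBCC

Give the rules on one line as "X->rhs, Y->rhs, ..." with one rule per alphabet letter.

  step 3 ⇒ step 4: CCABABBCCBCCCCABAB ⇒ AB·AB·B·CC·B·CC·CC·AB·AB·CC·AB·AB·AB·AB·B·CC·B·CC
    A ↦ B
    B ↦ CC
    C ↦ AB

A->B, B->CC, C->AB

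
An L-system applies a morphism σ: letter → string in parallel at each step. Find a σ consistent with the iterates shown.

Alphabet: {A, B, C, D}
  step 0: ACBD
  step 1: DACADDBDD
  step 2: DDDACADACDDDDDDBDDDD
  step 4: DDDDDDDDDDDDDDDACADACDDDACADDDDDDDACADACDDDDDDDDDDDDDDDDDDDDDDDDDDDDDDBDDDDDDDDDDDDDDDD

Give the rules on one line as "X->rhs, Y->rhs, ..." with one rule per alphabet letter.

  step 1 ⇒ step 2: DACADDBDD ⇒ DD·DAC·A·DAC·DD·DD·DDB·DD·DD
    A ↦ DAC
    B ↦ DDB
    C ↦ A
    D ↦ DD

A->DAC, B->DDB, C->A, D->DD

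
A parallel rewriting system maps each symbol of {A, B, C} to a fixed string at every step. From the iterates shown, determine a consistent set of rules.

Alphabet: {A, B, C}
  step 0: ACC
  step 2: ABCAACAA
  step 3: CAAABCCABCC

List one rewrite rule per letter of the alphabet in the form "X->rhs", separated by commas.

A->C, B->AA, C->AB

  step 2 ⇒ step 3: ABCAACAA ⇒ C·AA·AB·C·C·AB·C·C
    A ↦ C
    B ↦ AA
    C ↦ AB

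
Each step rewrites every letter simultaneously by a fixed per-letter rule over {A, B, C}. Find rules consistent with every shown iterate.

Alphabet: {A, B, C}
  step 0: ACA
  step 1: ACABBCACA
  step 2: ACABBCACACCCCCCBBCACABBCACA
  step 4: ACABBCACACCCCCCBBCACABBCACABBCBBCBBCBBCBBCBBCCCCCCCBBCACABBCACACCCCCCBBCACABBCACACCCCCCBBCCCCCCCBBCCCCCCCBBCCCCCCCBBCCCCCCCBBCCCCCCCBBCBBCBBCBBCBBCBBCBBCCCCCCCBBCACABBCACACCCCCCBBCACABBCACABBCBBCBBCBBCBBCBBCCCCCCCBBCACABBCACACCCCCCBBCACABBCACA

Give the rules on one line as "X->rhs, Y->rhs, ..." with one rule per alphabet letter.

  step 1 ⇒ step 2: ACABBCACA ⇒ ACA·BBC·ACA·CCC·CCC·BBC·ACA·BBC·ACA
    A ↦ ACA
    B ↦ CCC
    C ↦ BBC

A->ACA, B->CCC, C->BBC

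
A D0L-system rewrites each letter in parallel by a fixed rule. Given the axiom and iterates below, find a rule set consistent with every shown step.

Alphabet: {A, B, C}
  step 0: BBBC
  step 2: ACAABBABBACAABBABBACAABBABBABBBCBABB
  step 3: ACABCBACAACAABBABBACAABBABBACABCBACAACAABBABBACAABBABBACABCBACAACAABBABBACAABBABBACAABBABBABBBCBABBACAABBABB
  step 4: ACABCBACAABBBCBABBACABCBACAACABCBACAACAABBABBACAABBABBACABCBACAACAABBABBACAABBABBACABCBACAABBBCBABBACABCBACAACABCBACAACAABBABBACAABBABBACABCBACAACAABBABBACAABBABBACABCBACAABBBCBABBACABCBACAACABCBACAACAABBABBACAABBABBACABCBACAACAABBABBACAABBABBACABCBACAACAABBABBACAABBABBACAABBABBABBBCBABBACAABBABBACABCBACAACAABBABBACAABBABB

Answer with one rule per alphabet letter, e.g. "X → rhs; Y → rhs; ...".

A->ACA, B->ABB, C->BCB

  step 3 ⇒ step 4: ACABCBACAACAABBABBACAABBABBACABCBACAACAABBABBACAABBABBACABCBACAACAABBABBACAABBABBACAABBABBABBBCBABBACAABBABB ⇒ ACA·BCB·ACA·ABB·BCB·ABB·ACA·BCB·ACA·ACA·BCB·ACA·ACA·ABB·ABB·ACA·ABB·ABB·ACA·BCB·ACA·ACA·ABB·ABB·ACA·ABB·ABB·ACA·BCB·ACA·ABB·BCB·ABB·ACA·BCB·ACA·ACA·BCB·ACA·ACA·ABB·ABB·ACA·ABB·ABB·ACA·BCB·ACA·ACA·ABB·ABB·ACA·ABB·ABB·ACA·BCB·ACA·ABB·BCB·ABB·ACA·BCB·ACA·ACA·BCB·ACA·ACA·ABB·ABB·ACA·ABB·ABB·ACA·BCB·ACA·ACA·ABB·ABB·ACA·ABB·ABB·ACA·BCB·ACA·ACA·ABB·ABB·ACA·ABB·ABB·ACA·ABB·ABB·ABB·BCB·ABB·ACA·ABB·ABB·ACA·BCB·ACA·ACA·ABB·ABB·ACA·ABB·ABB
    A ↦ ACA
    B ↦ ABB
    C ↦ BCB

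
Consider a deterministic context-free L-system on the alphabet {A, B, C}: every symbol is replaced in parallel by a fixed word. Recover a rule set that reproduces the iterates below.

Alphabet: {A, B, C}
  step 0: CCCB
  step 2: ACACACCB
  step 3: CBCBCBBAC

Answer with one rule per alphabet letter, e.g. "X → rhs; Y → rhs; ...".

A->C, B->AC, C->B

  step 2 ⇒ step 3: ACACACCB ⇒ C·B·C·B·C·B·B·AC
    A ↦ C
    B ↦ AC
    C ↦ B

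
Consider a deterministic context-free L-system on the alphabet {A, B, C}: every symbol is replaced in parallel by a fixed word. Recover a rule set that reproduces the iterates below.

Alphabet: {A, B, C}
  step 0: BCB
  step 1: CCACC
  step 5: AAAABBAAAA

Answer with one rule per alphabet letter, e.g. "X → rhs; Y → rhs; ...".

A->B, B->CC, C->A

  step 0 ⇒ step 1: BCB ⇒ CC·A·CC
    B ↦ CC
    C ↦ A
    A ↦ B  (constrained at step 1)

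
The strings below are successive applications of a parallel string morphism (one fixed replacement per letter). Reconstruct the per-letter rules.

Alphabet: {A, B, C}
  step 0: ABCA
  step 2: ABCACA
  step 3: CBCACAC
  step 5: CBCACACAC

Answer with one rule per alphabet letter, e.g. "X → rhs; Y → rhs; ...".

A->C, B->BC, C->A

  step 2 ⇒ step 3: ABCACA ⇒ C·BC·A·C·A·C
    A ↦ C
    B ↦ BC
    C ↦ A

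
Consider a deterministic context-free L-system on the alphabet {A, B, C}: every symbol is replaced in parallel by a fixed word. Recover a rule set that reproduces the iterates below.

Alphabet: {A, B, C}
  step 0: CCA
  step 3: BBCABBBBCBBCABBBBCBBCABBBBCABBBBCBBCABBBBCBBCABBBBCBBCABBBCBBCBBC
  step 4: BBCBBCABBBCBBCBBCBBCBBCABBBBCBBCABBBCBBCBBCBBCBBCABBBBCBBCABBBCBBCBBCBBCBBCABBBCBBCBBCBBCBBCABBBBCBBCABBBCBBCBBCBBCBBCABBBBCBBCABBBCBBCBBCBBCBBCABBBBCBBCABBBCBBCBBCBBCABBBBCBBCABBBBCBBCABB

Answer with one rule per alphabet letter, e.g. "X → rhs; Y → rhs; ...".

  step 3 ⇒ step 4: BBCABBBBCBBCABBBBCBBCABBBBCABBBBCBBCABBBBCBBCABBBBCBBCABBBCBBCBBC ⇒ BBC·BBC·ABB·BC·BBC·BBC·BBC·BBC·ABB·BBC·BBC·ABB·BC·BBC·BBC·BBC·BBC·ABB·BBC·BBC·ABB·BC·BBC·BBC·BBC·BBC·ABB·BC·BBC·BBC·BBC·BBC·ABB·BBC·BBC·ABB·BC·BBC·BBC·BBC·BBC·ABB·BBC·BBC·ABB·BC·BBC·BBC·BBC·BBC·ABB·BBC·BBC·ABB·BC·BBC·BBC·BBC·ABB·BBC·BBC·ABB·BBC·BBC·ABB
    A ↦ BC
    B ↦ BBC
    C ↦ ABB

A->BC, B->BBC, C->ABB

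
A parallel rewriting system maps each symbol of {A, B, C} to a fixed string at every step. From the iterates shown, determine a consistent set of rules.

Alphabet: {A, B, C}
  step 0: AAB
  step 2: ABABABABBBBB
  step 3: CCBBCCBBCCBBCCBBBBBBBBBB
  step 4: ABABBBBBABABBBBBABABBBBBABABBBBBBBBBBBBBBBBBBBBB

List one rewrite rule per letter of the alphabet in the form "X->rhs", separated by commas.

A->CC, B->BB, C->AB

  step 3 ⇒ step 4: CCBBCCBBCCBBCCBBBBBBBBBB ⇒ AB·AB·BB·BB·AB·AB·BB·BB·AB·AB·BB·BB·AB·AB·BB·BB·BB·BB·BB·BB·BB·BB·BB·BB
    B ↦ BB
    C ↦ AB
  step 2 ⇒ step 3: ABABABABBBBB ⇒ CC·BB·CC·BB·CC·BB·CC·BB·BB·BB·BB·BB
    A ↦ CC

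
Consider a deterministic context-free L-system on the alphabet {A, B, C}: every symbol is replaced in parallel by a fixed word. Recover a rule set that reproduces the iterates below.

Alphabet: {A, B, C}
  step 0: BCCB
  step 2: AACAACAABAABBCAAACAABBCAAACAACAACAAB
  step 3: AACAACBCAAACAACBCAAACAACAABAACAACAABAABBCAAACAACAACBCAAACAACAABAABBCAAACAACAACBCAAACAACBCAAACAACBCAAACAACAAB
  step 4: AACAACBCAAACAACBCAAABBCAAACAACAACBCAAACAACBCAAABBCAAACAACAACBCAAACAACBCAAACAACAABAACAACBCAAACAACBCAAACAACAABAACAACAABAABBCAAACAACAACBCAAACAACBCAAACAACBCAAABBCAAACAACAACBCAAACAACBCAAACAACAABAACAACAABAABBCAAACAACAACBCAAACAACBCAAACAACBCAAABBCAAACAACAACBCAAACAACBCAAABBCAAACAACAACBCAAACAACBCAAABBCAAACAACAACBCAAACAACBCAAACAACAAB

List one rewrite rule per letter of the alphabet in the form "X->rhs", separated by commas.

A->AAC, B->AAB, C->BCA

  step 3 ⇒ step 4: AACAACBCAAACAACBCAAACAACAABAACAACAABAABBCAAACAACAACBCAAACAACAABAABBCAAACAACAACBCAAACAACBCAAACAACBCAAACAACAAB ⇒ AAC·AAC·BCA·AAC·AAC·BCA·AAB·BCA·AAC·AAC·AAC·BCA·AAC·AAC·BCA·AAB·BCA·AAC·AAC·AAC·BCA·AAC·AAC·BCA·AAC·AAC·AAB·AAC·AAC·BCA·AAC·AAC·BCA·AAC·AAC·AAB·AAC·AAC·AAB·AAB·BCA·AAC·AAC·AAC·BCA·AAC·AAC·BCA·AAC·AAC·BCA·AAB·BCA·AAC·AAC·AAC·BCA·AAC·AAC·BCA·AAC·AAC·AAB·AAC·AAC·AAB·AAB·BCA·AAC·AAC·AAC·BCA·AAC·AAC·BCA·AAC·AAC·BCA·AAB·BCA·AAC·AAC·AAC·BCA·AAC·AAC·BCA·AAB·BCA·AAC·AAC·AAC·BCA·AAC·AAC·BCA·AAB·BCA·AAC·AAC·AAC·BCA·AAC·AAC·BCA·AAC·AAC·AAB
    A ↦ AAC
    B ↦ AAB
    C ↦ BCA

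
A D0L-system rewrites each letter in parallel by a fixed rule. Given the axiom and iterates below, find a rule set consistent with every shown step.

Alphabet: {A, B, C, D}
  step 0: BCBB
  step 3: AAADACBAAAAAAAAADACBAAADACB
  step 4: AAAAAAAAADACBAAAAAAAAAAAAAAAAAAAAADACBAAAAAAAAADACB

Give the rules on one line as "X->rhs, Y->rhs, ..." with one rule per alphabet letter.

A->AA, B->CB, C->DA, D->A

  step 3 ⇒ step 4: AAADACBAAAAAAAAADACBAAADACB ⇒ AA·AA·AA·A·AA·DA·CB·AA·AA·AA·AA·AA·AA·AA·AA·AA·A·AA·DA·CB·AA·AA·AA·A·AA·DA·CB
    A ↦ AA
    B ↦ CB
    C ↦ DA
    D ↦ A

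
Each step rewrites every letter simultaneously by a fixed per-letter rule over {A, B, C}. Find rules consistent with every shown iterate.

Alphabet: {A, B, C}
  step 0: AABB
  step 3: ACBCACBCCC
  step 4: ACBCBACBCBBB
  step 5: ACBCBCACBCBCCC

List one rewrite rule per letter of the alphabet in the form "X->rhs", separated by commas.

  step 4 ⇒ step 5: ACBCBACBCBBB ⇒ AC·B·C·B·C·AC·B·C·B·C·C·C
    A ↦ AC
    B ↦ C
    C ↦ B

A->AC, B->C, C->B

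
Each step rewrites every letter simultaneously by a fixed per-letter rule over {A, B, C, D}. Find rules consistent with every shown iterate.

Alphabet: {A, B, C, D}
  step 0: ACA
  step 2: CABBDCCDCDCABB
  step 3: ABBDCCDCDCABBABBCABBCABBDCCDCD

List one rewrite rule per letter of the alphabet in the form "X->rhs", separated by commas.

  step 2 ⇒ step 3: CABBDCCDCDCABB ⇒ ABB·DC·CD·CD·C·ABB·ABB·C·ABB·C·ABB·DC·CD·CD
    A ↦ DC
    B ↦ CD
    C ↦ ABB
    D ↦ C

A->DC, B->CD, C->ABB, D->C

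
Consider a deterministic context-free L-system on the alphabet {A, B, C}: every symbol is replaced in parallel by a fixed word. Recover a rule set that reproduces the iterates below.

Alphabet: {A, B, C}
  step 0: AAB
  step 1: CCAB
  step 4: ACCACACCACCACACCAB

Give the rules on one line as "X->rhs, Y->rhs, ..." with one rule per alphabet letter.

A->C, B->AB, C->AC

  step 0 ⇒ step 1: AAB ⇒ C·C·AB
    A ↦ C
    B ↦ AB
    C ↦ AC  (constrained at step 1)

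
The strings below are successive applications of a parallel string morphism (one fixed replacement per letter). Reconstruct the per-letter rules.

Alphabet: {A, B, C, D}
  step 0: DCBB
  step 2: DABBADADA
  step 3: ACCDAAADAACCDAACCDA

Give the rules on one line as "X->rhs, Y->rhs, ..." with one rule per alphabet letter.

A->DA, B->A, C->B, D->ACC

  step 2 ⇒ step 3: DABBADADA ⇒ ACC·DA·A·A·DA·ACC·DA·ACC·DA
    A ↦ DA
    B ↦ A
    D ↦ ACC
    C ↦ B  (constrained at step 0)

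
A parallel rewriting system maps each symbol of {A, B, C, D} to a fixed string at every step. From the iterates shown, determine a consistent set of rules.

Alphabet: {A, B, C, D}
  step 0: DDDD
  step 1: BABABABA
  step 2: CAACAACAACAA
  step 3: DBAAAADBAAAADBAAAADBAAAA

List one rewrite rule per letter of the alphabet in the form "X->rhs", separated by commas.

  step 2 ⇒ step 3: CAACAACAACAA ⇒ DB·AA·AA·DB·AA·AA·DB·AA·AA·DB·AA·AA
    A ↦ AA
    C ↦ DB
  step 1 ⇒ step 2: BABABABA ⇒ C·AA·C·AA·C·AA·C·AA
    B ↦ C
  step 0 ⇒ step 1: DDDD ⇒ BA·BA·BA·BA
    D ↦ BA

A->AA, B->C, C->DB, D->BA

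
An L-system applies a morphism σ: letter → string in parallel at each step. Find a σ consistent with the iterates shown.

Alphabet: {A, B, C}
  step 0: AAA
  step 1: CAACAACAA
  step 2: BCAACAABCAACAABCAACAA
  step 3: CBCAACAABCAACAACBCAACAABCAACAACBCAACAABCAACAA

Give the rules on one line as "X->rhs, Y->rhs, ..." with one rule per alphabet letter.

A->CAA, B->C, C->B

  step 2 ⇒ step 3: BCAACAABCAACAABCAACAA ⇒ C·B·CAA·CAA·B·CAA·CAA·C·B·CAA·CAA·B·CAA·CAA·C·B·CAA·CAA·B·CAA·CAA
    A ↦ CAA
    B ↦ C
    C ↦ B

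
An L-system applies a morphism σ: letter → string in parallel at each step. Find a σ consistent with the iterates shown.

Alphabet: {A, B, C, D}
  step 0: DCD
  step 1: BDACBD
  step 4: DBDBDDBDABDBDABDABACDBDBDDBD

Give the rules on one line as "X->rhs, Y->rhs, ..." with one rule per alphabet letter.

A->AB, B->D, C->AC, D->BD

  step 0 ⇒ step 1: DCD ⇒ BD·AC·BD
    C ↦ AC
    D ↦ BD
    A ↦ AB  (constrained at step 1)
    B ↦ D  (constrained at step 1)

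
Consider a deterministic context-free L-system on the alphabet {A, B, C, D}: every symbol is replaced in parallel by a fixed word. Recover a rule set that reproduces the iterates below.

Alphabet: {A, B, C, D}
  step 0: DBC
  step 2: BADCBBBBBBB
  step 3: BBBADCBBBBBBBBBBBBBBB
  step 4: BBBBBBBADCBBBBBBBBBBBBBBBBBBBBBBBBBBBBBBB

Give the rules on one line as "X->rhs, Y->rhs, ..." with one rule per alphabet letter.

  step 3 ⇒ step 4: BBBADCBBBBBBBBBBBBBBB ⇒ BB·BB·BB·B·ADC·B·BB·BB·BB·BB·BB·BB·BB·BB·BB·BB·BB·BB·BB·BB·BB
    A ↦ B
    B ↦ BB
    C ↦ B
    D ↦ ADC

A->B, B->BB, C->B, D->ADC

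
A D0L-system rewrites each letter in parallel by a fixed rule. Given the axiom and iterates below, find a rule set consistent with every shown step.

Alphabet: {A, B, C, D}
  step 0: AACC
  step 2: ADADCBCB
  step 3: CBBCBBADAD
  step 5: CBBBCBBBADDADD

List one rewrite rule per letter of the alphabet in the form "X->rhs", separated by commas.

  step 2 ⇒ step 3: ADADCBCB ⇒ CB·B·CB·B·A·D·A·D
    A ↦ CB
    B ↦ D
    C ↦ A
    D ↦ B

A->CB, B->D, C->A, D->B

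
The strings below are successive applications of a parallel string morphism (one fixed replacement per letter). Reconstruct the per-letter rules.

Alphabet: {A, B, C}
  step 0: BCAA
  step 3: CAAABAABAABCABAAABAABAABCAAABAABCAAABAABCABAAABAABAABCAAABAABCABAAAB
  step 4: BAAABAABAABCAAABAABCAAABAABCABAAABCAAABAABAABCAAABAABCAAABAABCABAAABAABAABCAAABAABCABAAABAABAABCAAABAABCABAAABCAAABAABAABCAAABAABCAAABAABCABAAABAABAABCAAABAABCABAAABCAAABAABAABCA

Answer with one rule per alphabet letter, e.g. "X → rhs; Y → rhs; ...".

A->AAB, B->CA, C->BA

  step 3 ⇒ step 4: CAAABAABAABCABAAABAABAABCAAABAABCAAABAABCABAAABAABAABCAAABAABCABAAAB ⇒ BA·AAB·AAB·AAB·CA·AAB·AAB·CA·AAB·AAB·CA·BA·AAB·CA·AAB·AAB·AAB·CA·AAB·AAB·CA·AAB·AAB·CA·BA·AAB·AAB·AAB·CA·AAB·AAB·CA·BA·AAB·AAB·AAB·CA·AAB·AAB·CA·BA·AAB·CA·AAB·AAB·AAB·CA·AAB·AAB·CA·AAB·AAB·CA·BA·AAB·AAB·AAB·CA·AAB·AAB·CA·BA·AAB·CA·AAB·AAB·AAB·CA
    A ↦ AAB
    B ↦ CA
    C ↦ BA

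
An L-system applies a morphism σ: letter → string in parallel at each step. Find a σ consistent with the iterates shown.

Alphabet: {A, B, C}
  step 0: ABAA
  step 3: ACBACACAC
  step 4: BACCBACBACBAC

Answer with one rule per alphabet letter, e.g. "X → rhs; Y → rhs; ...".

  step 3 ⇒ step 4: ACBACACAC ⇒ B·AC·C·B·AC·B·AC·B·AC
    A ↦ B
    B ↦ C
    C ↦ AC

A->B, B->C, C->AC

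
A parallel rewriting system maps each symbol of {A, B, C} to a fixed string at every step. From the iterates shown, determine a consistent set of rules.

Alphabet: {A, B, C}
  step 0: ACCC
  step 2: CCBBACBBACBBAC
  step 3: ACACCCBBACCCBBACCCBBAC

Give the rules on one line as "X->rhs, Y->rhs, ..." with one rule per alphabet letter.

A->BB, B->C, C->AC

  step 2 ⇒ step 3: CCBBACBBACBBAC ⇒ AC·AC·C·C·BB·AC·C·C·BB·AC·C·C·BB·AC
    A ↦ BB
    B ↦ C
    C ↦ AC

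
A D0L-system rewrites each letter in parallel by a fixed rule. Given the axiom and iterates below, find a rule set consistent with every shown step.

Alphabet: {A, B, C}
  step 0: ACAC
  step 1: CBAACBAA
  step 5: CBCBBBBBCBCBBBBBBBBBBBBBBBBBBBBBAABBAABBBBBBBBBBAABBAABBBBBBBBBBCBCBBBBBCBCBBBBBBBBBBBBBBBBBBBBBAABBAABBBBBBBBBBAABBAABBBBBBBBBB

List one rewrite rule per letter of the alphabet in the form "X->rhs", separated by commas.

A->CB, B->BB, C->AA

  step 0 ⇒ step 1: ACAC ⇒ CB·AA·CB·AA
    A ↦ CB
    C ↦ AA
    B ↦ BB  (constrained at step 1)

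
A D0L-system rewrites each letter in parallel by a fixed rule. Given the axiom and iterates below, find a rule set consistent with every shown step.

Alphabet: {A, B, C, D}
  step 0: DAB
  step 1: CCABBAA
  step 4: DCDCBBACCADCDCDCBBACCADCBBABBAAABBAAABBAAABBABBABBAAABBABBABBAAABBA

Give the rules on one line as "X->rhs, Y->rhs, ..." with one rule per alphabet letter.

  step 0 ⇒ step 1: DAB ⇒ CCA·BBA·A
    A ↦ BBA
    B ↦ A
    D ↦ CCA
    C ↦ DC  (constrained at step 1)

A->BBA, B->A, C->DC, D->CCA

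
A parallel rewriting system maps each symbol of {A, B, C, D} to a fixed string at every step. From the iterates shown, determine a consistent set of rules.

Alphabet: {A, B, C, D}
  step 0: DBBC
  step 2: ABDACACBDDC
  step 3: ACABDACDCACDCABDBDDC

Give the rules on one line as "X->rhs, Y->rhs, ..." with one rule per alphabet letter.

  step 2 ⇒ step 3: ABDACACBDDC ⇒ AC·A·BD·AC·DC·AC·DC·A·BD·BD·DC
    A ↦ AC
    B ↦ A
    C ↦ DC
    D ↦ BD

A->AC, B->A, C->DC, D->BD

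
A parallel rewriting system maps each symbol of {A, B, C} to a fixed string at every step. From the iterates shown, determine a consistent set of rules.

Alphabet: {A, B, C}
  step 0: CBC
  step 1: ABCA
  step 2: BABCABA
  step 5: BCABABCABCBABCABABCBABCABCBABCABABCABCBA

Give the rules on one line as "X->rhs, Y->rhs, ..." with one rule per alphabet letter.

A->BA, B->BC, C->A

  step 1 ⇒ step 2: ABCA ⇒ BA·BC·A·BA
    A ↦ BA
    B ↦ BC
    C ↦ A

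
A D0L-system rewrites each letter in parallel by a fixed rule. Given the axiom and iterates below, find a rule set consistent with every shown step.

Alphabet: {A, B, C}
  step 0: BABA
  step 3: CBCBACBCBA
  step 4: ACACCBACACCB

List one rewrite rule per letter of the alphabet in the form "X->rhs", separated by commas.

  step 3 ⇒ step 4: CBCBACBCBA ⇒ A·C·A·C·CB·A·C·A·C·CB
    A ↦ CB
    B ↦ C
    C ↦ A

A->CB, B->C, C->A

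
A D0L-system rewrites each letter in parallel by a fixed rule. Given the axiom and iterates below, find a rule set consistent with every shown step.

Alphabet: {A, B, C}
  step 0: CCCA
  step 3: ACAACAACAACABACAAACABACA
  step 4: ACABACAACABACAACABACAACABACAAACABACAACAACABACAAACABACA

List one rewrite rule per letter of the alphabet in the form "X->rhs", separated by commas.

A->ACA, B->A, C->B

  step 3 ⇒ step 4: ACAACAACAACABACAAACABACA ⇒ ACA·B·ACA·ACA·B·ACA·ACA·B·ACA·ACA·B·ACA·A·ACA·B·ACA·ACA·ACA·B·ACA·A·ACA·B·ACA
    A ↦ ACA
    B ↦ A
    C ↦ B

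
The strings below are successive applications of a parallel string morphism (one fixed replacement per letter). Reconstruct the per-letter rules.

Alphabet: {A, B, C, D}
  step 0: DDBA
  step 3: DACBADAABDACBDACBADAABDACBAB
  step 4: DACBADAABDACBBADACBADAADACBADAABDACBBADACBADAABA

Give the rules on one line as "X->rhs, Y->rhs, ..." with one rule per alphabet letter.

  step 3 ⇒ step 4: DACBADAABDACBDACBADAABDACBAB ⇒ DAC·B·ADA·A·B·DAC·B·B·A·DAC·B·ADA·A·DAC·B·ADA·A·B·DAC·B·B·A·DAC·B·ADA·A·B·A
    A ↦ B
    B ↦ A
    C ↦ ADA
    D ↦ DAC

A->B, B->A, C->ADA, D->DAC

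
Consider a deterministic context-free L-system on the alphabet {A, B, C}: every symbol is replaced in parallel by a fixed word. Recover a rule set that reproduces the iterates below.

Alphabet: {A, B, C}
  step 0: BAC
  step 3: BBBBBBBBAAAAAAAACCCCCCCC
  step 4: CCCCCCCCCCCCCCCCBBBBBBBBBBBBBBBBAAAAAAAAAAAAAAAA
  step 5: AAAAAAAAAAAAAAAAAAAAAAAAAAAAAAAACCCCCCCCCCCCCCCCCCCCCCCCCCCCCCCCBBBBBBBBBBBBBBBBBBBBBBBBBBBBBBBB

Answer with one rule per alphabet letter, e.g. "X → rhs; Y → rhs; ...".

A->BB, B->CC, C->AA

  step 4 ⇒ step 5: CCCCCCCCCCCCCCCCBBBBBBBBBBBBBBBBAAAAAAAAAAAAAAAA ⇒ AA·AA·AA·AA·AA·AA·AA·AA·AA·AA·AA·AA·AA·AA·AA·AA·CC·CC·CC·CC·CC·CC·CC·CC·CC·CC·CC·CC·CC·CC·CC·CC·BB·BB·BB·BB·BB·BB·BB·BB·BB·BB·BB·BB·BB·BB·BB·BB
    A ↦ BB
    B ↦ CC
    C ↦ AA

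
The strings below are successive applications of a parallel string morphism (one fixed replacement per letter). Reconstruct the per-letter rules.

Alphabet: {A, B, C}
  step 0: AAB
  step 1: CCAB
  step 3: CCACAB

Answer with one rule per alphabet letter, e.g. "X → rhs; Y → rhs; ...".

  step 0 ⇒ step 1: AAB ⇒ C·C·AB
    A ↦ C
    B ↦ AB
    C ↦ A  (constrained at step 1)

A->C, B->AB, C->A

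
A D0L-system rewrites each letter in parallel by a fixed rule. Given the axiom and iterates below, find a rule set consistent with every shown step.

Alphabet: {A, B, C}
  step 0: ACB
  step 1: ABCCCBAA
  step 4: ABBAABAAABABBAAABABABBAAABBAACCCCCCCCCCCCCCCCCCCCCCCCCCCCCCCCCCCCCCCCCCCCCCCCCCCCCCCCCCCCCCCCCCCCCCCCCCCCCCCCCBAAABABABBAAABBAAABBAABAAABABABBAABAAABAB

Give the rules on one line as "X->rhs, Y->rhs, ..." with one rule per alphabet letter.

  step 0 ⇒ step 1: ACB ⇒ AB·CCC·BAA
    A ↦ AB
    B ↦ BAA
    C ↦ CCC

A->AB, B->BAA, C->CCC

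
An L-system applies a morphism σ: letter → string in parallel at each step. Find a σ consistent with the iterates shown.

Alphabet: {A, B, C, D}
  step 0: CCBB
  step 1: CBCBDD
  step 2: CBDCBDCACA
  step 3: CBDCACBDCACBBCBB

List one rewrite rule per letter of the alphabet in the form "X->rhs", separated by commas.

A->B, B->D, C->CB, D->CA

  step 2 ⇒ step 3: CBDCBDCACA ⇒ CB·D·CA·CB·D·CA·CB·B·CB·B
    A ↦ B
    B ↦ D
    C ↦ CB
    D ↦ CA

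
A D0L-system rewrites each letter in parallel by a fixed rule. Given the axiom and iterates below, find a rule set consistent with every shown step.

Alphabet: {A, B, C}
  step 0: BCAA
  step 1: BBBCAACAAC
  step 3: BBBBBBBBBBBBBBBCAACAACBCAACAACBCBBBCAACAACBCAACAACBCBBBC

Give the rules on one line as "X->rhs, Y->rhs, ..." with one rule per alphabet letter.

A->AAC, B->BB, C->BC

  step 0 ⇒ step 1: BCAA ⇒ BB·BC·AAC·AAC
    A ↦ AAC
    B ↦ BB
    C ↦ BC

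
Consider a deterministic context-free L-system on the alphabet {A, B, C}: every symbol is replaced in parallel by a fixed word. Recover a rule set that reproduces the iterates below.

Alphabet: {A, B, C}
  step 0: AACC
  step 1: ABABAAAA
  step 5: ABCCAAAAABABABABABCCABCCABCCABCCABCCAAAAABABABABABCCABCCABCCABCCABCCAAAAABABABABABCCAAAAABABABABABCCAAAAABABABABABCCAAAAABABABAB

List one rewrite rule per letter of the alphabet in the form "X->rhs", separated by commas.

A->AB, B->CC, C->AA

  step 0 ⇒ step 1: AACC ⇒ AB·AB·AA·AA
    A ↦ AB
    C ↦ AA
    B ↦ CC  (constrained at step 1)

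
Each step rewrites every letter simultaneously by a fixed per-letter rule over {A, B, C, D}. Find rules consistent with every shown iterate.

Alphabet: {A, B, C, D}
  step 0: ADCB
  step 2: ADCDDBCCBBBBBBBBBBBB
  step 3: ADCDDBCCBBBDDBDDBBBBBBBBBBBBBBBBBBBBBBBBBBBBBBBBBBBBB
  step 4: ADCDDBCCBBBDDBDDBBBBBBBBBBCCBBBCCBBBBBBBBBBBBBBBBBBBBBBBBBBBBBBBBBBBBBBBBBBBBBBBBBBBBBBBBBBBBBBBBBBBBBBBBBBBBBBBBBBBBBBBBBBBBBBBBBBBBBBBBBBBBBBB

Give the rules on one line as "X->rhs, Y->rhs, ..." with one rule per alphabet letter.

A->AD, B->BBB, C->DDB, D->C

  step 3 ⇒ step 4: ADCDDBCCBBBDDBDDBBBBBBBBBBBBBBBBBBBBBBBBBBBBBBBBBBBBB ⇒ AD·C·DDB·C·C·BBB·DDB·DDB·BBB·BBB·BBB·C·C·BBB·C·C·BBB·BBB·BBB·BBB·BBB·BBB·BBB·BBB·BBB·BBB·BBB·BBB·BBB·BBB·BBB·BBB·BBB·BBB·BBB·BBB·BBB·BBB·BBB·BBB·BBB·BBB·BBB·BBB·BBB·BBB·BBB·BBB·BBB·BBB·BBB·BBB·BBB
    A ↦ AD
    B ↦ BBB
    C ↦ DDB
    D ↦ C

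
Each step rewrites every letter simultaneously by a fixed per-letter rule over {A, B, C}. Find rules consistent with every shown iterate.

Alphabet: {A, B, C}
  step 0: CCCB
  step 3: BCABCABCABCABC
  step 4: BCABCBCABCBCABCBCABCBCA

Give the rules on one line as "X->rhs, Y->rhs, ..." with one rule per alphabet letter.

A->BC, B->BC, C->A

  step 3 ⇒ step 4: BCABCABCABCABC ⇒ BC·A·BC·BC·A·BC·BC·A·BC·BC·A·BC·BC·A
    A ↦ BC
    B ↦ BC
    C ↦ A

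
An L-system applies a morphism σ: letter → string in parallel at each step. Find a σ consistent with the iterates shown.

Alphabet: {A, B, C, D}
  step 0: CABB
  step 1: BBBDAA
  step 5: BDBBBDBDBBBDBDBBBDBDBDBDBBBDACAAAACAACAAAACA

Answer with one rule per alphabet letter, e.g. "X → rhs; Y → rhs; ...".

  step 0 ⇒ step 1: CABB ⇒ BB·BD·A·A
    A ↦ BD
    B ↦ A
    C ↦ BB
    D ↦ CA  (constrained at step 1)

A->BD, B->A, C->BB, D->CA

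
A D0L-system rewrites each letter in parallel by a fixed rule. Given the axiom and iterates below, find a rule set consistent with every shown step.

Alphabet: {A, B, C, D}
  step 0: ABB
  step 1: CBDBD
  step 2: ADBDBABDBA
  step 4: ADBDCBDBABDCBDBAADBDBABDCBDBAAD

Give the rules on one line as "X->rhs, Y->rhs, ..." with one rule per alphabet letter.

  step 1 ⇒ step 2: CBDBD ⇒ AD·BD·BA·BD·BA
    B ↦ BD
    C ↦ AD
    D ↦ BA
  step 0 ⇒ step 1: ABB ⇒ C·BD·BD
    A ↦ C

A->C, B->BD, C->AD, D->BA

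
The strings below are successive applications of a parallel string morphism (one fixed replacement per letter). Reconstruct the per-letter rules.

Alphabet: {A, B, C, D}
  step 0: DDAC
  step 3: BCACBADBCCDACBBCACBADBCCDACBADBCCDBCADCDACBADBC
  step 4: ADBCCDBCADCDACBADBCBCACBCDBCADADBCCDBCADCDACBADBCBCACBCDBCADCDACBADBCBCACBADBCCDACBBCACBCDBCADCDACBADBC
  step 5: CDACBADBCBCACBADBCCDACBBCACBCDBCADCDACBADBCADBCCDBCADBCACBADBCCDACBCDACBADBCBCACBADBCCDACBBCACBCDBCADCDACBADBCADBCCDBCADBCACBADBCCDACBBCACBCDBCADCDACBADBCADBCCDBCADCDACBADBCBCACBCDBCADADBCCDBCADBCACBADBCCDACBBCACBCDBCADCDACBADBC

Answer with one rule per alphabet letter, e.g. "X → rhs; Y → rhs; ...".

  step 4 ⇒ step 5: ADBCCDBCADCDACBADBCBCACBCDBCADADBCCDBCADCDACBADBCBCACBCDBCADCDACBADBCBCACBADBCCDACBBCACBCDBCADCDACBADBC ⇒ CD·ACB·AD·BC·BC·ACB·AD·BC·CD·ACB·BC·ACB·CD·BC·AD·CD·ACB·AD·BC·AD·BC·CD·BC·AD·BC·ACB·AD·BC·CD·ACB·CD·ACB·AD·BC·BC·ACB·AD·BC·CD·ACB·BC·ACB·CD·BC·AD·CD·ACB·AD·BC·AD·BC·CD·BC·AD·BC·ACB·AD·BC·CD·ACB·BC·ACB·CD·BC·AD·CD·ACB·AD·BC·AD·BC·CD·BC·AD·CD·ACB·AD·BC·BC·ACB·CD·BC·AD·AD·BC·CD·BC·AD·BC·ACB·AD·BC·CD·ACB·BC·ACB·CD·BC·AD·CD·ACB·AD·BC
    A ↦ CD
    B ↦ AD
    C ↦ BC
    D ↦ ACB

A->CD, B->AD, C->BC, D->ACB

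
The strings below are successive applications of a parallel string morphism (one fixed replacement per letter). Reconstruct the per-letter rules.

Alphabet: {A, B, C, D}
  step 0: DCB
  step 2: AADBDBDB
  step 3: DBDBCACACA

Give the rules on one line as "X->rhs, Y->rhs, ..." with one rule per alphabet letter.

  step 2 ⇒ step 3: AADBDBDB ⇒ DB·DB·C·A·C·A·C·A
    A ↦ DB
    B ↦ A
    D ↦ C
    C ↦ AA  (constrained at step 0)

A->DB, B->A, C->AA, D->C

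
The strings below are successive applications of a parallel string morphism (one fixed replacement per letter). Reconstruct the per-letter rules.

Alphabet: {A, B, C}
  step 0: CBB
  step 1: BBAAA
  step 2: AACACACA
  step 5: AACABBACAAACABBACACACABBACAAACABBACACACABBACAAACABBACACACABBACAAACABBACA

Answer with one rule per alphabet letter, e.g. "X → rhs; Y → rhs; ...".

A->CA, B->A, C->BBA

  step 1 ⇒ step 2: BBAAA ⇒ A·A·CA·CA·CA
    A ↦ CA
    B ↦ A
  step 0 ⇒ step 1: CBB ⇒ BBA·A·A
    C ↦ BBA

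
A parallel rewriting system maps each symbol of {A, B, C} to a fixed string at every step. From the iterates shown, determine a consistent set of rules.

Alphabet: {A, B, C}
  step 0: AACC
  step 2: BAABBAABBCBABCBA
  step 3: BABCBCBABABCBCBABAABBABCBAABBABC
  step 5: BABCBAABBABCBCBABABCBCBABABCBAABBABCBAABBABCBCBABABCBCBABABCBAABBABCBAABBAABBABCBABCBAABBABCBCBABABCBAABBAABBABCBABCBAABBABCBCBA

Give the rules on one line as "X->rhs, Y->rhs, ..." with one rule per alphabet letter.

A->BC, B->BA, C->AB

  step 2 ⇒ step 3: BAABBAABBCBABCBA ⇒ BA·BC·BC·BA·BA·BC·BC·BA·BA·AB·BA·BC·BA·AB·BA·BC
    A ↦ BC
    B ↦ BA
    C ↦ AB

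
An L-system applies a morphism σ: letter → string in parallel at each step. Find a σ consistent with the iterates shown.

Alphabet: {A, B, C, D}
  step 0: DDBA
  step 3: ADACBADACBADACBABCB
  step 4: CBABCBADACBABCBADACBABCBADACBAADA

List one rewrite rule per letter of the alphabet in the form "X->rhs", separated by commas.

A->CB, B->A, C->AD, D->AB

  step 3 ⇒ step 4: ADACBADACBADACBABCB ⇒ CB·AB·CB·AD·A·CB·AB·CB·AD·A·CB·AB·CB·AD·A·CB·A·AD·A
    A ↦ CB
    B ↦ A
    C ↦ AD
    D ↦ AB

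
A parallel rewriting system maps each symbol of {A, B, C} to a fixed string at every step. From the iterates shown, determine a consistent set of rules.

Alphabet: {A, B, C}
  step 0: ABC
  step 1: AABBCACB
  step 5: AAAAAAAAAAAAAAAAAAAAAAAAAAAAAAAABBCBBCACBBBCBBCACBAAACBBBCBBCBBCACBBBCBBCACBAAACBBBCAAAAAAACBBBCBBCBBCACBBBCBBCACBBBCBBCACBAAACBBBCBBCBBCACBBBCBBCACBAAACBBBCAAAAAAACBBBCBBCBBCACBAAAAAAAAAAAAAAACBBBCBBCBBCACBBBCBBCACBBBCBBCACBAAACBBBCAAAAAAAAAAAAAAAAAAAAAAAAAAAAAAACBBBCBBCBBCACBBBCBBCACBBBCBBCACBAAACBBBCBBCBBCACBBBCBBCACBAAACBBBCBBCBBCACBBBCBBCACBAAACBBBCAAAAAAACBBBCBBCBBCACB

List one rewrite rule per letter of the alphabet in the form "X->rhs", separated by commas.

A->AA, B->BBC, C->ACB

  step 0 ⇒ step 1: ABC ⇒ AA·BBC·ACB
    A ↦ AA
    B ↦ BBC
    C ↦ ACB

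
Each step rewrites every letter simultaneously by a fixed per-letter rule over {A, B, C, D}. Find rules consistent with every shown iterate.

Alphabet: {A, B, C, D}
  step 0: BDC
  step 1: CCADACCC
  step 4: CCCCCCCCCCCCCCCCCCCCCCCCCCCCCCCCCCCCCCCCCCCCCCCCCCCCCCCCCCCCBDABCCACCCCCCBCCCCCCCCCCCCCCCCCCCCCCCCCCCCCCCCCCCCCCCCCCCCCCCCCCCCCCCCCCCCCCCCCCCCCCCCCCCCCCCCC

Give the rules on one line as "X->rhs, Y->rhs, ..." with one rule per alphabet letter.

A->B, B->CCA, C->CCC, D->DA

  step 0 ⇒ step 1: BDC ⇒ CCA·DA·CCC
    B ↦ CCA
    C ↦ CCC
    D ↦ DA
    A ↦ B  (constrained at step 1)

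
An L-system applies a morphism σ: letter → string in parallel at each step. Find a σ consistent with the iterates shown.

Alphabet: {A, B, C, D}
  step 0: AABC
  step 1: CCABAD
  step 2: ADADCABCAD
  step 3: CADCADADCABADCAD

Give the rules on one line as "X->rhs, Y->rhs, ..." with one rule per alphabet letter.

  step 2 ⇒ step 3: ADADCABCAD ⇒ C·AD·C·AD·AD·C·AB·AD·C·AD
    A ↦ C
    B ↦ AB
    C ↦ AD
    D ↦ AD

A->C, B->AB, C->AD, D->AD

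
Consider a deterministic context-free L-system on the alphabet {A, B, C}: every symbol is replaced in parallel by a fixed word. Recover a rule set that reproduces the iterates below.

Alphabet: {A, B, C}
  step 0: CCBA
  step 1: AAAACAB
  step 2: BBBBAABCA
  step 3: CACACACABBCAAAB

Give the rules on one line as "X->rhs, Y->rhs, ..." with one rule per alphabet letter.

  step 2 ⇒ step 3: BBBBAABCA ⇒ CA·CA·CA·CA·B·B·CA·AA·B
    A ↦ B
    B ↦ CA
    C ↦ AA

A->B, B->CA, C->AA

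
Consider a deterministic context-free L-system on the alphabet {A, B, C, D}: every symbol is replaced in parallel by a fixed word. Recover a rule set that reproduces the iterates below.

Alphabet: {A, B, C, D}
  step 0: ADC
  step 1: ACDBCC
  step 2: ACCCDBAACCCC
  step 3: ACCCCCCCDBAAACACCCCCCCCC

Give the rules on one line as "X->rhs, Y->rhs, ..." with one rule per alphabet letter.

A->AC, B->AA, C->CC, D->DB

  step 2 ⇒ step 3: ACCCDBAACCCC ⇒ AC·CC·CC·CC·DB·AA·AC·AC·CC·CC·CC·CC
    A ↦ AC
    B ↦ AA
    C ↦ CC
    D ↦ DB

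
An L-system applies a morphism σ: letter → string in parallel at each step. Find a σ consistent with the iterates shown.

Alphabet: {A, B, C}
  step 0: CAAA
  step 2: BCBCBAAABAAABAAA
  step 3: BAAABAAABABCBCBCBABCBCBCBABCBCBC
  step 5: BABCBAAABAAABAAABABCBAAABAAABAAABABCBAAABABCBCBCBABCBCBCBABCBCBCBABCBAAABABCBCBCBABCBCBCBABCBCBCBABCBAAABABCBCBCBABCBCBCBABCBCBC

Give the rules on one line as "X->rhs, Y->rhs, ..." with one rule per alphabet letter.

  step 2 ⇒ step 3: BCBCBAAABAAABAAA ⇒ BA·AA·BA·AA·BA·BC·BC·BC·BA·BC·BC·BC·BA·BC·BC·BC
    A ↦ BC
    B ↦ BA
    C ↦ AA

A->BC, B->BA, C->AA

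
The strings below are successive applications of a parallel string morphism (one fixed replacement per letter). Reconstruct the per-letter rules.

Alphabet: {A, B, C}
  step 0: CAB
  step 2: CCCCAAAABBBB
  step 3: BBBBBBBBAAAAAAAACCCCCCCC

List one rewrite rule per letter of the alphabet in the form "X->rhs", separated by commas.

  step 2 ⇒ step 3: CCCCAAAABBBB ⇒ BB·BB·BB·BB·AA·AA·AA·AA·CC·CC·CC·CC
    A ↦ AA
    B ↦ CC
    C ↦ BB

A->AA, B->CC, C->BB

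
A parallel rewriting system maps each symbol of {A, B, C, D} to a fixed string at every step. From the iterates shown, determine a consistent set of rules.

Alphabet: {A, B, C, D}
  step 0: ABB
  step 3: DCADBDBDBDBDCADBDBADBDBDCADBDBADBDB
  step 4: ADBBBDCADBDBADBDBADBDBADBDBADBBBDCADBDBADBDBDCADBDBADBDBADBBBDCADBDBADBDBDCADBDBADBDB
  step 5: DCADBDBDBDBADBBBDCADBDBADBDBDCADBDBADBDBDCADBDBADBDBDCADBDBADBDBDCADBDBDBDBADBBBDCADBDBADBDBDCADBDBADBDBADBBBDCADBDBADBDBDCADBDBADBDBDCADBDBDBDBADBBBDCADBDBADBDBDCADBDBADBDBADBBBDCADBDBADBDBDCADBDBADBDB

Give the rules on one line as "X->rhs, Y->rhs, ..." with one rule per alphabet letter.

  step 4 ⇒ step 5: ADBBBDCADBDBADBDBADBDBADBDBADBBBDCADBDBADBDBDCADBDBADBDBADBBBDCADBDBADBDBDCADBDBADBDB ⇒ DC·ADB·DB·DB·DB·ADB·BB·DC·ADB·DB·ADB·DB·DC·ADB·DB·ADB·DB·DC·ADB·DB·ADB·DB·DC·ADB·DB·ADB·DB·DC·ADB·DB·DB·DB·ADB·BB·DC·ADB·DB·ADB·DB·DC·ADB·DB·ADB·DB·ADB·BB·DC·ADB·DB·ADB·DB·DC·ADB·DB·ADB·DB·DC·ADB·DB·DB·DB·ADB·BB·DC·ADB·DB·ADB·DB·DC·ADB·DB·ADB·DB·ADB·BB·DC·ADB·DB·ADB·DB·DC·ADB·DB·ADB·DB
    A ↦ DC
    B ↦ DB
    C ↦ BB
    D ↦ ADB

A->DC, B->DB, C->BB, D->ADB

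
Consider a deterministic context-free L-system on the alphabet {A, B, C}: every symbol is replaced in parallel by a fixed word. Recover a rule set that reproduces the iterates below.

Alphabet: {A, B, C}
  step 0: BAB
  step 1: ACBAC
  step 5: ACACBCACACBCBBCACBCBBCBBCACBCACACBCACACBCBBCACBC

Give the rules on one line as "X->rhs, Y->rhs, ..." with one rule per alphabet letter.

  step 0 ⇒ step 1: BAB ⇒ AC·B·AC
    A ↦ B
    B ↦ AC
    C ↦ BC  (constrained at step 1)

A->B, B->AC, C->BC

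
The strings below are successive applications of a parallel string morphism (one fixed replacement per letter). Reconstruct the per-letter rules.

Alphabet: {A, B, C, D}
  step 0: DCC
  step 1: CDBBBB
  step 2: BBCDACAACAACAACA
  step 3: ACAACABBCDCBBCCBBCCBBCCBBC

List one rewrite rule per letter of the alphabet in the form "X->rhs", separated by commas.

  step 2 ⇒ step 3: BBCDACAACAACAACA ⇒ ACA·ACA·BB·CD·C·BB·C·C·BB·C·C·BB·C·C·BB·C
    A ↦ C
    B ↦ ACA
    C ↦ BB
    D ↦ CD

A->C, B->ACA, C->BB, D->CD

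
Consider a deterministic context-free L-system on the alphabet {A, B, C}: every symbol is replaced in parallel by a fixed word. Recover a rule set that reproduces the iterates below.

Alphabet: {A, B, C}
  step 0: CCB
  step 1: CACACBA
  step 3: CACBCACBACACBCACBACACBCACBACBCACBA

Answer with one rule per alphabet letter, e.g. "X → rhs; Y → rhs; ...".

  step 0 ⇒ step 1: CCB ⇒ CA·CA·CBA
    B ↦ CBA
    C ↦ CA
    A ↦ CB  (constrained at step 1)

A->CB, B->CBA, C->CA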